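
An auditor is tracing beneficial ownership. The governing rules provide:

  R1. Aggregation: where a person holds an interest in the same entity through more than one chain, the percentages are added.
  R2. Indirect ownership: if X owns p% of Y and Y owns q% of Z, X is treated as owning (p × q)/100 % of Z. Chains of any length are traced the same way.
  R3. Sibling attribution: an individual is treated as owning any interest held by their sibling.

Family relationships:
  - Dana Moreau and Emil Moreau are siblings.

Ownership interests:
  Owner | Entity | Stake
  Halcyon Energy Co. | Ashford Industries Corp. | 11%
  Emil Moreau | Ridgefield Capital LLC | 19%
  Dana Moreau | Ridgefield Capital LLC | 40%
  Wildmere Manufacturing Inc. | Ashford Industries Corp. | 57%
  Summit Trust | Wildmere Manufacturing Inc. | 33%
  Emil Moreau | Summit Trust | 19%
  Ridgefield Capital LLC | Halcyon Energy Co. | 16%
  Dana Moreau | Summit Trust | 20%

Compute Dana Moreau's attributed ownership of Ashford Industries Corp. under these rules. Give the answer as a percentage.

8.3743%

By sibling attribution (R3), Dana Moreau is treated as also owning Emil Moreau's interest in Summit Trust, giving 20% + 19% = 39%.
By sibling attribution (R3), Dana Moreau is treated as also owning Emil Moreau's interest in Ridgefield Capital LLC, giving 40% + 19% = 59%.
Chain via Summit Trust → Wildmere Manufacturing Inc. (R2): 39% × 33% × 57% = 7.3359% of Ashford Industries Corp.
Chain via Ridgefield Capital LLC → Halcyon Energy Co. (R2): 59% × 16% × 11% = 1.0384% of Ashford Industries Corp.
Aggregating (R1): 7.3359% + 1.0384% = 8.3743%.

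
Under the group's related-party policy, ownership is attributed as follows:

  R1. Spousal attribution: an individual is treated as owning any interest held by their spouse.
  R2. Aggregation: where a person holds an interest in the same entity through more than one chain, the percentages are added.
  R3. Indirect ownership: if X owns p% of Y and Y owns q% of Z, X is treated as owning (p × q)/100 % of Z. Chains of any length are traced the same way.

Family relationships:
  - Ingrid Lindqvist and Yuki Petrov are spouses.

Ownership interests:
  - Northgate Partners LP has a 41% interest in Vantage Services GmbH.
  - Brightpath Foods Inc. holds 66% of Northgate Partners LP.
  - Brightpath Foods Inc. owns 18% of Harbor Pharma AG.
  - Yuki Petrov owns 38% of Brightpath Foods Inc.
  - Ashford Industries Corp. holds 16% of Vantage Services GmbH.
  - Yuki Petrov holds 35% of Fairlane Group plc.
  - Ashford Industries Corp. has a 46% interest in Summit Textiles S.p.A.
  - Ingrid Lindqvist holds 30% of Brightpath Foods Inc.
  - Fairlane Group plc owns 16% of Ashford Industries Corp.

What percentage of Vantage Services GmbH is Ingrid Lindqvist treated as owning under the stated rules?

By spousal attribution (R1), Ingrid Lindqvist is treated as also owning Yuki Petrov's interest in Brightpath Foods Inc, giving 30% + 38% = 68%.
By spousal attribution (R1), Ingrid Lindqvist is treated as owning Yuki Petrov's 35% interest in Fairlane Group plc.
Chain via Brightpath Foods Inc. → Northgate Partners LP (R3): 68% × 66% × 41% = 18.4008% of Vantage Services GmbH.
Chain via Fairlane Group plc → Ashford Industries Corp. (R3): 35% × 16% × 16% = 0.896% of Vantage Services GmbH.
Aggregating (R2): 18.4008% + 0.896% = 19.2968%.

19.2968%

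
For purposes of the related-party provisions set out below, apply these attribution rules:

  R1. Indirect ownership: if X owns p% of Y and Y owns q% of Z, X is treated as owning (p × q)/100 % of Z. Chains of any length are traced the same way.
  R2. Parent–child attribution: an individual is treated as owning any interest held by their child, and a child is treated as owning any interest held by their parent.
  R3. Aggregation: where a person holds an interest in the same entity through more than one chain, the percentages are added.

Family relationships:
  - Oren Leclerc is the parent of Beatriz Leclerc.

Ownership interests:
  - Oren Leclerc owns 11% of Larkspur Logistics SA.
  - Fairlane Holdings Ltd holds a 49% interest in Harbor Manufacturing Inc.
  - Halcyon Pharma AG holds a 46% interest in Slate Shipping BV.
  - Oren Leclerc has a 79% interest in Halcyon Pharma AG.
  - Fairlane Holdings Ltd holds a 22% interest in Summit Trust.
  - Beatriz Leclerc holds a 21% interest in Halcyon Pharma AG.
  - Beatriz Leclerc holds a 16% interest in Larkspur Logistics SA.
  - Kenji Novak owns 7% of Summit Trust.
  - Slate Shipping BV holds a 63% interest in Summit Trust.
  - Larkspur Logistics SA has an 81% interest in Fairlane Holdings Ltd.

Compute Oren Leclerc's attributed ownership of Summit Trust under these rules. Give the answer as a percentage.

33.7914%

By parent–child attribution (R2), Oren Leclerc is treated as also owning Beatriz Leclerc's interest in Halcyon Pharma AG, giving 79% + 21% = 100%.
By parent–child attribution (R2), Oren Leclerc is treated as also owning Beatriz Leclerc's interest in Larkspur Logistics SA, giving 11% + 16% = 27%.
Chain via Halcyon Pharma AG → Slate Shipping BV (R1): 100% × 46% × 63% = 28.98% of Summit Trust.
Chain via Larkspur Logistics SA → Fairlane Holdings Ltd (R1): 27% × 81% × 22% = 4.8114% of Summit Trust.
Aggregating (R3): 28.98% + 4.8114% = 33.7914%.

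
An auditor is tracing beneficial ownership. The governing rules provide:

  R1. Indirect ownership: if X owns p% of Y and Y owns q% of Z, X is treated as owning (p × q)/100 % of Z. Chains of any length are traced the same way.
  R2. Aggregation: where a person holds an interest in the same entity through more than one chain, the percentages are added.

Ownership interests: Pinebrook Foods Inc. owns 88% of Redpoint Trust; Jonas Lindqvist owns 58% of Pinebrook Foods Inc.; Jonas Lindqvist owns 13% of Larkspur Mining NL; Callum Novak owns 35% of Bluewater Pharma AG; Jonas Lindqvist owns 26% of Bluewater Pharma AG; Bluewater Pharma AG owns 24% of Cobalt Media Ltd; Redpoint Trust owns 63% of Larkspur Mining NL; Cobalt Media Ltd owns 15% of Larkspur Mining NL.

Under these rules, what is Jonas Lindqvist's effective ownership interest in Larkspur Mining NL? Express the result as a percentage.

Chain via Bluewater Pharma AG → Cobalt Media Ltd (R1): 26% × 24% × 15% = 0.936% of Larkspur Mining NL.
Chain via Pinebrook Foods Inc. → Redpoint Trust (R1): 58% × 88% × 63% = 32.1552% of Larkspur Mining NL.
Direct interest in Larkspur Mining NL: 13%.
Aggregating (R2): 0.936% + 32.1552% + 13% = 46.0912%.

46.0912%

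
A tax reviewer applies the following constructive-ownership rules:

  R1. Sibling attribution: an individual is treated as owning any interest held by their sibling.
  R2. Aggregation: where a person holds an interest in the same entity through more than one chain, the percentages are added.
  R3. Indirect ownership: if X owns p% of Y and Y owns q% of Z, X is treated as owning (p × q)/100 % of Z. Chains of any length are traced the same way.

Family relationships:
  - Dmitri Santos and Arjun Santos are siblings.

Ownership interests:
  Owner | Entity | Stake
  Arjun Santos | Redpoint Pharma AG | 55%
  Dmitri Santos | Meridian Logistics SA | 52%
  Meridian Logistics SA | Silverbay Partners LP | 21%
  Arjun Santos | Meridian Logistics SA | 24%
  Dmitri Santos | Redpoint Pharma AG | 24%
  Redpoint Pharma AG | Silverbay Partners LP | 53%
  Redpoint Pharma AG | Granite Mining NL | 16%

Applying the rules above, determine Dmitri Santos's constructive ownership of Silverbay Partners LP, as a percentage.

57.83%

By sibling attribution (R1), Dmitri Santos is treated as also owning Arjun Santos's interest in Redpoint Pharma AG, giving 24% + 55% = 79%.
By sibling attribution (R1), Dmitri Santos is treated as also owning Arjun Santos's interest in Meridian Logistics SA, giving 52% + 24% = 76%.
Chain via Redpoint Pharma AG (R3): 79% × 53% = 41.87% of Silverbay Partners LP.
Chain via Meridian Logistics SA (R3): 76% × 21% = 15.96% of Silverbay Partners LP.
Aggregating (R2): 41.87% + 15.96% = 57.83%.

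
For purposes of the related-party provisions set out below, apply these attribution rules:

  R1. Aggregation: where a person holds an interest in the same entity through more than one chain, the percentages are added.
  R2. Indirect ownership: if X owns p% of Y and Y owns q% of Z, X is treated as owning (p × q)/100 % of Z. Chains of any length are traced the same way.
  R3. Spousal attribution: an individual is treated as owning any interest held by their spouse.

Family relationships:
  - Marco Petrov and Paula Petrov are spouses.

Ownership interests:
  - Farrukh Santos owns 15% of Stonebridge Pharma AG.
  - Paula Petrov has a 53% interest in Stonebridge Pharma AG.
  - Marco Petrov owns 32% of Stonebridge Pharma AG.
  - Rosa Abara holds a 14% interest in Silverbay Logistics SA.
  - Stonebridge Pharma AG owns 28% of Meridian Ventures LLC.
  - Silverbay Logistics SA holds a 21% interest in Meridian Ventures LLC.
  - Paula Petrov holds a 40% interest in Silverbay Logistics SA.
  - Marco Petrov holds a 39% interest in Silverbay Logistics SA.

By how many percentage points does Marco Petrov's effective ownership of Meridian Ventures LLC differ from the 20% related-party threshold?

20.39

By spousal attribution (R3), Marco Petrov is treated as also owning Paula Petrov's interest in Stonebridge Pharma AG, giving 32% + 53% = 85%.
By spousal attribution (R3), Marco Petrov is treated as also owning Paula Petrov's interest in Silverbay Logistics SA, giving 39% + 40% = 79%.
Chain via Stonebridge Pharma AG (R2): 85% × 28% = 23.8% of Meridian Ventures LLC.
Chain via Silverbay Logistics SA (R2): 79% × 21% = 16.59% of Meridian Ventures LLC.
Aggregating (R1): 23.8% + 16.59% = 40.39%.
40.39% exceeds the 20% threshold by 20.39 percentage points.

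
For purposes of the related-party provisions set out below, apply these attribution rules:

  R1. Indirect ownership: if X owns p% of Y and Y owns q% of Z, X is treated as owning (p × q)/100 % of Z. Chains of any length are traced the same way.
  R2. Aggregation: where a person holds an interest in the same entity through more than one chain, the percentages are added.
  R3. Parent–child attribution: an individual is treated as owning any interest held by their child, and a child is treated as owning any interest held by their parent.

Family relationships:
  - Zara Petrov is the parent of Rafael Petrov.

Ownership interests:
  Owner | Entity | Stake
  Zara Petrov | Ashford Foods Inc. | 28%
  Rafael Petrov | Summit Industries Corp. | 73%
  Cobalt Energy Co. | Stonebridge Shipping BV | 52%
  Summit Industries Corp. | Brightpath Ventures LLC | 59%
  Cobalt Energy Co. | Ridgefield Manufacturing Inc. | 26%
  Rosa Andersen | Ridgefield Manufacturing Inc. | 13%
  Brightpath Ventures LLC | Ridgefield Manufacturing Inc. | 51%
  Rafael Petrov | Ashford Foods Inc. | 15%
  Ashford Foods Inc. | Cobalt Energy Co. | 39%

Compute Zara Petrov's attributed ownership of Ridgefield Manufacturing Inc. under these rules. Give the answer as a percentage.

26.3259%

By parent–child attribution (R3), Zara Petrov is treated as also owning Rafael Petrov's interest in Ashford Foods Inc, giving 28% + 15% = 43%.
By parent–child attribution (R3), Zara Petrov is treated as owning Rafael Petrov's 73% interest in Summit Industries Corp.
Chain via Ashford Foods Inc. → Cobalt Energy Co. (R1): 43% × 39% × 26% = 4.3602% of Ridgefield Manufacturing Inc.
Chain via Summit Industries Corp. → Brightpath Ventures LLC (R1): 73% × 59% × 51% = 21.9657% of Ridgefield Manufacturing Inc.
Aggregating (R2): 4.3602% + 21.9657% = 26.3259%.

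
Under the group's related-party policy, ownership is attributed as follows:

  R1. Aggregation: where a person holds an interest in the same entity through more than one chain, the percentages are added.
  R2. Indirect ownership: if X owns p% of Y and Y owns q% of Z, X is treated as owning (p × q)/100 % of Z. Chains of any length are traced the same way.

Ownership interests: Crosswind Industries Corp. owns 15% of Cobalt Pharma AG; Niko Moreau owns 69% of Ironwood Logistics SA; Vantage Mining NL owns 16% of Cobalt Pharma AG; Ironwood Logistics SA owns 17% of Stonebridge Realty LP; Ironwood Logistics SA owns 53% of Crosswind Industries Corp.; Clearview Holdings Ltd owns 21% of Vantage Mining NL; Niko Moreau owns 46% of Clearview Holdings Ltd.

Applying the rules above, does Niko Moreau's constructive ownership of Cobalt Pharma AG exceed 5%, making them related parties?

Yes

Chain via Ironwood Logistics SA → Crosswind Industries Corp. (R2): 69% × 53% × 15% = 5.4855% of Cobalt Pharma AG.
Chain via Clearview Holdings Ltd → Vantage Mining NL (R2): 46% × 21% × 16% = 1.5456% of Cobalt Pharma AG.
Aggregating (R1): 5.4855% + 1.5456% = 7.0311%.
7.0311% exceeds the 5% threshold, so Niko is a related party to Cobalt Pharma AG.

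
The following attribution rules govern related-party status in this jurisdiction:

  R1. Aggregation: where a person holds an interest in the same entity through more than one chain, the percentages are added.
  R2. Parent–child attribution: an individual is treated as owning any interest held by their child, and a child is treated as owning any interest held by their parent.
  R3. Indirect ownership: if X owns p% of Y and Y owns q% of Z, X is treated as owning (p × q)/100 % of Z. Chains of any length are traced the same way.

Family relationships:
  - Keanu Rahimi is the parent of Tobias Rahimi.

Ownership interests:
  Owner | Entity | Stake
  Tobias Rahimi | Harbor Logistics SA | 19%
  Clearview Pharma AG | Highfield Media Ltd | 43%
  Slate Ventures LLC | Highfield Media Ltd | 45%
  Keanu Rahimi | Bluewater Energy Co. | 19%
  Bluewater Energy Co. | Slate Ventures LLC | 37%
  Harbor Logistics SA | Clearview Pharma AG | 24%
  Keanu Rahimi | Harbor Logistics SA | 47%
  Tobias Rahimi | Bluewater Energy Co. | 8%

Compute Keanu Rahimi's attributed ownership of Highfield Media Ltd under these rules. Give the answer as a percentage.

11.3067%

By parent–child attribution (R2), Keanu Rahimi is treated as also owning Tobias Rahimi's interest in Bluewater Energy Co, giving 19% + 8% = 27%.
By parent–child attribution (R2), Keanu Rahimi is treated as also owning Tobias Rahimi's interest in Harbor Logistics SA, giving 47% + 19% = 66%.
Chain via Bluewater Energy Co. → Slate Ventures LLC (R3): 27% × 37% × 45% = 4.4955% of Highfield Media Ltd.
Chain via Harbor Logistics SA → Clearview Pharma AG (R3): 66% × 24% × 43% = 6.8112% of Highfield Media Ltd.
Aggregating (R1): 4.4955% + 6.8112% = 11.3067%.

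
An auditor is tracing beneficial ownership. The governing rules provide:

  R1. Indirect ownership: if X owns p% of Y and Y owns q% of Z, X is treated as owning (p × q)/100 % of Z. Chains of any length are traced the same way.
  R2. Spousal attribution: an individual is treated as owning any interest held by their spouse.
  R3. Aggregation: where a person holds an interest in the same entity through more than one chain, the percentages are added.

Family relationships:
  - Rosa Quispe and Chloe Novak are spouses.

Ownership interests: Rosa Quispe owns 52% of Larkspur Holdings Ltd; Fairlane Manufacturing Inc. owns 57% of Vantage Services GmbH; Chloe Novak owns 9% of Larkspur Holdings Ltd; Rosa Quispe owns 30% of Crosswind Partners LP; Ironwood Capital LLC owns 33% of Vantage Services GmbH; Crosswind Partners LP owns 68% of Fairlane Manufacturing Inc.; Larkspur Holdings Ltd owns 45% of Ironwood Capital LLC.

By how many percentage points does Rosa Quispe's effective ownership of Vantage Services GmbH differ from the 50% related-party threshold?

29.3135

By spousal attribution (R2), Rosa Quispe is treated as also owning Chloe Novak's interest in Larkspur Holdings Ltd, giving 52% + 9% = 61%.
Chain via Larkspur Holdings Ltd → Ironwood Capital LLC (R1): 61% × 45% × 33% = 9.0585% of Vantage Services GmbH.
Chain via Crosswind Partners LP → Fairlane Manufacturing Inc. (R1): 30% × 68% × 57% = 11.628% of Vantage Services GmbH.
Aggregating (R3): 9.0585% + 11.628% = 20.6865%.
20.6865% falls short of the 50% threshold by 29.3135 percentage points.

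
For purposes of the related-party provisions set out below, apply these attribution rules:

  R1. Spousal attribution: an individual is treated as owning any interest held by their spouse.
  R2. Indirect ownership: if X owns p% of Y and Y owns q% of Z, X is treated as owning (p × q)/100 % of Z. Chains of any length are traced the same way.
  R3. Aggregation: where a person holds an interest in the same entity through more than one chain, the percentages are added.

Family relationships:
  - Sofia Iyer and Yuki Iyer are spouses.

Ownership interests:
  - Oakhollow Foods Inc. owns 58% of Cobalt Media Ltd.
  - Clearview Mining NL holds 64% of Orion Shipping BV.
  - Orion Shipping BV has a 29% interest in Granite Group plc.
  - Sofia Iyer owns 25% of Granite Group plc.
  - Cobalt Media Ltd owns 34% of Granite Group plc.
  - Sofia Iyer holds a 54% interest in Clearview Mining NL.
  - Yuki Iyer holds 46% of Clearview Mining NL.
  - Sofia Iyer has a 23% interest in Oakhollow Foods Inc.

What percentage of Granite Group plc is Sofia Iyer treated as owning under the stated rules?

48.0956%

By spousal attribution (R1), Sofia Iyer is treated as also owning Yuki Iyer's interest in Clearview Mining NL, giving 54% + 46% = 100%.
Chain via Oakhollow Foods Inc. → Cobalt Media Ltd (R2): 23% × 58% × 34% = 4.5356% of Granite Group plc.
Chain via Clearview Mining NL → Orion Shipping BV (R2): 100% × 64% × 29% = 18.56% of Granite Group plc.
Direct interest in Granite Group plc: 25%.
Aggregating (R3): 4.5356% + 18.56% + 25% = 48.0956%.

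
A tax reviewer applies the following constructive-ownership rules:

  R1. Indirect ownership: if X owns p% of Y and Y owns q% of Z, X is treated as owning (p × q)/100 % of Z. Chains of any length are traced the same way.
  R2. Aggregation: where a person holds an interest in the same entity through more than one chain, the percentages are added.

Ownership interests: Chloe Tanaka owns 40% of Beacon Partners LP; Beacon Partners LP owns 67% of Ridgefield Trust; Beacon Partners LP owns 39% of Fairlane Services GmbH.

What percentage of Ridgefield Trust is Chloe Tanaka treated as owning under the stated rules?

26.8%

Chain via Beacon Partners LP (R1): 40% × 67% = 26.8% of Ridgefield Trust.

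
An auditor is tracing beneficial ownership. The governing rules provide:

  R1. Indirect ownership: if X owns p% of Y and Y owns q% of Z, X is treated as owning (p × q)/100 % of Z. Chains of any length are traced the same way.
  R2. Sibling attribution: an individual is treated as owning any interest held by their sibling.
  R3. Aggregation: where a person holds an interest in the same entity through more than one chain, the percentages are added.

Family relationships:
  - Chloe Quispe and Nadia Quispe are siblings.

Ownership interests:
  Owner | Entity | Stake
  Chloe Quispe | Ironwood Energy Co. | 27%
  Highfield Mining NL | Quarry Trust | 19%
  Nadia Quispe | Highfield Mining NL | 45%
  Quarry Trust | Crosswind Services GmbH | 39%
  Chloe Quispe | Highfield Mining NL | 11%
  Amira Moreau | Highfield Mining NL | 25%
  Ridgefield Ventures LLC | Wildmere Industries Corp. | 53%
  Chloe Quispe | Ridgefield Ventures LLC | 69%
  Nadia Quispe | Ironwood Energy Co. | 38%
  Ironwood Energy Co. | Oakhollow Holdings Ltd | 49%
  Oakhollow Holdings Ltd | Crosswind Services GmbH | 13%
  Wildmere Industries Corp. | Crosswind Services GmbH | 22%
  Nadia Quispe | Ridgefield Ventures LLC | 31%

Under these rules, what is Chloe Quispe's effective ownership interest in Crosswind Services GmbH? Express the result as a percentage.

By sibling attribution (R2), Chloe Quispe is treated as also owning Nadia Quispe's interest in Highfield Mining NL, giving 11% + 45% = 56%.
By sibling attribution (R2), Chloe Quispe is treated as also owning Nadia Quispe's interest in Ironwood Energy Co, giving 27% + 38% = 65%.
By sibling attribution (R2), Chloe Quispe is treated as also owning Nadia Quispe's interest in Ridgefield Ventures LLC, giving 69% + 31% = 100%.
Chain via Highfield Mining NL → Quarry Trust (R1): 56% × 19% × 39% = 4.1496% of Crosswind Services GmbH.
Chain via Ironwood Energy Co. → Oakhollow Holdings Ltd (R1): 65% × 49% × 13% = 4.1405% of Crosswind Services GmbH.
Chain via Ridgefield Ventures LLC → Wildmere Industries Corp. (R1): 100% × 53% × 22% = 11.66% of Crosswind Services GmbH.
Aggregating (R3): 4.1496% + 4.1405% + 11.66% = 19.9501%.

19.9501%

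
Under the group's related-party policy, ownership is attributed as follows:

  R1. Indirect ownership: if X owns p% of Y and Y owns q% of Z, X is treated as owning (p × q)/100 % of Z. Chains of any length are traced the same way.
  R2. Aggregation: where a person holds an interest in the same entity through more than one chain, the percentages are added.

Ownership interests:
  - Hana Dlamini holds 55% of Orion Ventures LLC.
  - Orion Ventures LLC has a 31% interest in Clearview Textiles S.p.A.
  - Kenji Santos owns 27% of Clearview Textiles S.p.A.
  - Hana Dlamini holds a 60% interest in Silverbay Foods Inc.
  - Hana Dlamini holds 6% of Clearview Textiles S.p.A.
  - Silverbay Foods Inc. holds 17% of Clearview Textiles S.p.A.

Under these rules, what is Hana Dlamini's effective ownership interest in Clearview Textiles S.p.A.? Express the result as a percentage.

Chain via Orion Ventures LLC (R1): 55% × 31% = 17.05% of Clearview Textiles S.p.A.
Chain via Silverbay Foods Inc. (R1): 60% × 17% = 10.2% of Clearview Textiles S.p.A.
Direct interest in Clearview Textiles S.p.A: 6%.
Aggregating (R2): 17.05% + 10.2% + 6% = 33.25%.

33.25%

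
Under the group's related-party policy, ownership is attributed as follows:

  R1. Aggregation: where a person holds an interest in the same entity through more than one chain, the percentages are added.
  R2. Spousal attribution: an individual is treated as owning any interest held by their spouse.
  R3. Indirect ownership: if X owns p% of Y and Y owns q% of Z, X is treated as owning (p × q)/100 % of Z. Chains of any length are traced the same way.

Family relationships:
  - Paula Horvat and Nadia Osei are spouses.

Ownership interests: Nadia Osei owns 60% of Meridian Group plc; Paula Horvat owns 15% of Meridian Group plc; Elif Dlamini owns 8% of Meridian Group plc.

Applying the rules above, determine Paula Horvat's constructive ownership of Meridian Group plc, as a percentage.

By spousal attribution (R2), Paula Horvat is treated as also owning Nadia Osei's interest in Meridian Group plc, giving 15% + 60% = 75%.
Direct interest in Meridian Group plc: 75%.

75%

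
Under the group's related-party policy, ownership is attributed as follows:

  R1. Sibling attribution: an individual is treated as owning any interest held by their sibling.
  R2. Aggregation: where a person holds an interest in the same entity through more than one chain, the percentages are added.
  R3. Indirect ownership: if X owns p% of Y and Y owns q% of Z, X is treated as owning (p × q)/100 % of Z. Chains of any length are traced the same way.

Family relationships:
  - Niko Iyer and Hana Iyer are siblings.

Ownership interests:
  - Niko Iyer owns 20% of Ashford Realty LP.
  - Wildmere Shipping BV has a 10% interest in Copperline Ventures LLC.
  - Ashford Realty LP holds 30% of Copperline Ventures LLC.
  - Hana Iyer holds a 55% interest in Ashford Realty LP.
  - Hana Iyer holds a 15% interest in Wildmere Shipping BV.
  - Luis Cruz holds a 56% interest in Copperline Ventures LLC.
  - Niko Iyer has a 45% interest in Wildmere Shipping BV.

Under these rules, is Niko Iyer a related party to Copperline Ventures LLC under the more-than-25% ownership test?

By sibling attribution (R1), Niko Iyer is treated as also owning Hana Iyer's interest in Wildmere Shipping BV, giving 45% + 15% = 60%.
By sibling attribution (R1), Niko Iyer is treated as also owning Hana Iyer's interest in Ashford Realty LP, giving 20% + 55% = 75%.
Chain via Wildmere Shipping BV (R3): 60% × 10% = 6% of Copperline Ventures LLC.
Chain via Ashford Realty LP (R3): 75% × 30% = 22.5% of Copperline Ventures LLC.
Aggregating (R2): 6% + 22.5% = 28.5%.
28.5% exceeds the 25% threshold, so Niko is a related party to Copperline Ventures LLC.

Yes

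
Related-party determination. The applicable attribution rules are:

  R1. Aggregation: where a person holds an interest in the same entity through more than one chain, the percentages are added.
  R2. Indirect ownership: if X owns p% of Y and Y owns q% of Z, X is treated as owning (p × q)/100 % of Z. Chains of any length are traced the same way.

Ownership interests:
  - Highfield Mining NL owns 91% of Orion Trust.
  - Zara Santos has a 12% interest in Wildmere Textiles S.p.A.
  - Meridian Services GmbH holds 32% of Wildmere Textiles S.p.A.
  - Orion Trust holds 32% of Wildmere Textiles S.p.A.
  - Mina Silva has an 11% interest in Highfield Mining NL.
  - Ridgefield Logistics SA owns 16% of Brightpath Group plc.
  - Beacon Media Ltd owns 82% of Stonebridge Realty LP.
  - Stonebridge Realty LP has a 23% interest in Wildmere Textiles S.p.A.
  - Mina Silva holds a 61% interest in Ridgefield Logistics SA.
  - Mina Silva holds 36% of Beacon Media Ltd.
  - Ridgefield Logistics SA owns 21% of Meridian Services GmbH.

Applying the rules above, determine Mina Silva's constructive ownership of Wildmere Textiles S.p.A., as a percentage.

14.092%

Chain via Beacon Media Ltd → Stonebridge Realty LP (R2): 36% × 82% × 23% = 6.7896% of Wildmere Textiles S.p.A.
Chain via Ridgefield Logistics SA → Meridian Services GmbH (R2): 61% × 21% × 32% = 4.0992% of Wildmere Textiles S.p.A.
Chain via Highfield Mining NL → Orion Trust (R2): 11% × 91% × 32% = 3.2032% of Wildmere Textiles S.p.A.
Aggregating (R1): 6.7896% + 4.0992% + 3.2032% = 14.092%.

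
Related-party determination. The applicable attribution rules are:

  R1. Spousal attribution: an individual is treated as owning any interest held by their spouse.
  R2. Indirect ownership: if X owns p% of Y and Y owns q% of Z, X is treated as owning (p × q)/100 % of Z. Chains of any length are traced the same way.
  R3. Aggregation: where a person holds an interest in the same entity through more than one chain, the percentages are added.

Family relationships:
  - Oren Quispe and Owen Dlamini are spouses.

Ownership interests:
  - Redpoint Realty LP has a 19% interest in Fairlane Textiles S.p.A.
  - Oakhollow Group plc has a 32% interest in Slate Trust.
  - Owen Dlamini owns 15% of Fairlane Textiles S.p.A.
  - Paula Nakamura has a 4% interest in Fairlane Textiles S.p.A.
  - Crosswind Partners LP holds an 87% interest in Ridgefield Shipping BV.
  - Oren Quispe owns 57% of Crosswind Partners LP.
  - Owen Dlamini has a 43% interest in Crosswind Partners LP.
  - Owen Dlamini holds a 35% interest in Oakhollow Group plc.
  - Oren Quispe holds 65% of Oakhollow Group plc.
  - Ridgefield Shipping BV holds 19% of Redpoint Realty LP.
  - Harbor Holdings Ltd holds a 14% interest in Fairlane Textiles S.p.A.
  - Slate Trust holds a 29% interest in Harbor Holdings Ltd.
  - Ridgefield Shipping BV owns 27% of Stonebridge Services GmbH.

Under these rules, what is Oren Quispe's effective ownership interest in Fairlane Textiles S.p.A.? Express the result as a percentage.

19.4399%

By spousal attribution (R1), Oren Quispe is treated as also owning Owen Dlamini's interest in Oakhollow Group plc, giving 65% + 35% = 100%.
By spousal attribution (R1), Oren Quispe is treated as also owning Owen Dlamini's interest in Crosswind Partners LP, giving 57% + 43% = 100%.
By spousal attribution (R1), Oren Quispe is treated as owning Owen Dlamini's 15% interest in Fairlane Textiles S.p.A.
Chain via Oakhollow Group plc → Slate Trust → Harbor Holdings Ltd (R2): 100% × 32% × 29% × 14% = 1.2992% of Fairlane Textiles S.p.A.
Chain via Crosswind Partners LP → Ridgefield Shipping BV → Redpoint Realty LP (R2): 100% × 87% × 19% × 19% = 3.1407% of Fairlane Textiles S.p.A.
Direct interest in Fairlane Textiles S.p.A: 15%.
Aggregating (R3): 1.2992% + 3.1407% + 15% = 19.4399%.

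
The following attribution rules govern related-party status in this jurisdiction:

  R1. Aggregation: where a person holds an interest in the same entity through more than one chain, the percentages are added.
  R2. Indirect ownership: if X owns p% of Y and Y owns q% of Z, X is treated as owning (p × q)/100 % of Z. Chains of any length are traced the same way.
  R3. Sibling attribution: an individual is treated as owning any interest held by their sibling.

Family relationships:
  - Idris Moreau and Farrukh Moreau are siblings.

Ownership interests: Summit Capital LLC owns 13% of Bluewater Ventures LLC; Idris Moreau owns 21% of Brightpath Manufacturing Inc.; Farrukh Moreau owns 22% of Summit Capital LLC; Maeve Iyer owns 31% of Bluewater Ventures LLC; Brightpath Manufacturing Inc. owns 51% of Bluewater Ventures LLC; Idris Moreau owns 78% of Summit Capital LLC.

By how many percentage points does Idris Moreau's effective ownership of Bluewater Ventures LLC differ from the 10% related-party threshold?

By sibling attribution (R3), Idris Moreau is treated as also owning Farrukh Moreau's interest in Summit Capital LLC, giving 78% + 22% = 100%.
Chain via Brightpath Manufacturing Inc. (R2): 21% × 51% = 10.71% of Bluewater Ventures LLC.
Chain via Summit Capital LLC (R2): 100% × 13% = 13% of Bluewater Ventures LLC.
Aggregating (R1): 10.71% + 13% = 23.71%.
23.71% exceeds the 10% threshold by 13.71 percentage points.

13.71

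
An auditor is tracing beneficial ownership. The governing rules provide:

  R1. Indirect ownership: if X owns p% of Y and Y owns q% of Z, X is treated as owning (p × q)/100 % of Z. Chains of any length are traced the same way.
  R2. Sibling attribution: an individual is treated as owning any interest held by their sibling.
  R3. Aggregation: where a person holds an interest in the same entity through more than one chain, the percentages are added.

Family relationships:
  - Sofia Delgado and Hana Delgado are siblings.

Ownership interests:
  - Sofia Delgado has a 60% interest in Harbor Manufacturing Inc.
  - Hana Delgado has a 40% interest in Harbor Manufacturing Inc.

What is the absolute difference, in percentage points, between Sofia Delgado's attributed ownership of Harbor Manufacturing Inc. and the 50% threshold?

50

By sibling attribution (R2), Sofia Delgado is treated as also owning Hana Delgado's interest in Harbor Manufacturing Inc, giving 60% + 40% = 100%.
Direct interest in Harbor Manufacturing Inc: 100%.
100% exceeds the 50% threshold by 50 percentage points.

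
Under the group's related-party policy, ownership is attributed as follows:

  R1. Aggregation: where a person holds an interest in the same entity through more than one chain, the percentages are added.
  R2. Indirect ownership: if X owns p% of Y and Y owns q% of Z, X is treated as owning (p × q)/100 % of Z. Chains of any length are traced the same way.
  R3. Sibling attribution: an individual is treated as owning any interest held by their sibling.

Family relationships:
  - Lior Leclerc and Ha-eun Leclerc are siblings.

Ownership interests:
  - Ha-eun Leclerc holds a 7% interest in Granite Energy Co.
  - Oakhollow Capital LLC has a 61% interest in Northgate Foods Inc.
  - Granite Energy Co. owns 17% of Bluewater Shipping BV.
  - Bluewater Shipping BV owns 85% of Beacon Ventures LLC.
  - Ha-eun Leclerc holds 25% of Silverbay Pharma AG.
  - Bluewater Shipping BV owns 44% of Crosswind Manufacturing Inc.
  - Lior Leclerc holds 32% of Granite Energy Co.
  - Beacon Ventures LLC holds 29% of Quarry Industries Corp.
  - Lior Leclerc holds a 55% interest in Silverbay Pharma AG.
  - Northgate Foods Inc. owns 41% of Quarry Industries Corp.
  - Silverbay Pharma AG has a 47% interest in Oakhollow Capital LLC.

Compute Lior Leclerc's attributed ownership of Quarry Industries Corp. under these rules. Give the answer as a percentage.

11.038055%

By sibling attribution (R3), Lior Leclerc is treated as also owning Ha-eun Leclerc's interest in Granite Energy Co, giving 32% + 7% = 39%.
By sibling attribution (R3), Lior Leclerc is treated as also owning Ha-eun Leclerc's interest in Silverbay Pharma AG, giving 55% + 25% = 80%.
Chain via Granite Energy Co. → Bluewater Shipping BV → Beacon Ventures LLC (R2): 39% × 17% × 85% × 29% = 1.634295% of Quarry Industries Corp.
Chain via Silverbay Pharma AG → Oakhollow Capital LLC → Northgate Foods Inc. (R2): 80% × 47% × 61% × 41% = 9.40376% of Quarry Industries Corp.
Aggregating (R1): 1.634295% + 9.40376% = 11.038055%.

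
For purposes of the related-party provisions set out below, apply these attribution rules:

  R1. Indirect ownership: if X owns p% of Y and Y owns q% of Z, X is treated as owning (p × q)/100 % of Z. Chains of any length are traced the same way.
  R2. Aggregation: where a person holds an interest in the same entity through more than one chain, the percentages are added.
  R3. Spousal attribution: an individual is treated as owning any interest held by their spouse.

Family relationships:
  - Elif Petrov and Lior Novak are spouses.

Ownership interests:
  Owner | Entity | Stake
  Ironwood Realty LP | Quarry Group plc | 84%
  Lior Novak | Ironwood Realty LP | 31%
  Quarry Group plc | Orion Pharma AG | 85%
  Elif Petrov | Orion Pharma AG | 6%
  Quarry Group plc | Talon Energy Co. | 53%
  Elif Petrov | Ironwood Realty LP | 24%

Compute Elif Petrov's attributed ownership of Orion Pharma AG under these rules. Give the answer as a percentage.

45.27%

By spousal attribution (R3), Elif Petrov is treated as also owning Lior Novak's interest in Ironwood Realty LP, giving 24% + 31% = 55%.
Chain via Ironwood Realty LP → Quarry Group plc (R1): 55% × 84% × 85% = 39.27% of Orion Pharma AG.
Direct interest in Orion Pharma AG: 6%.
Aggregating (R2): 39.27% + 6% = 45.27%.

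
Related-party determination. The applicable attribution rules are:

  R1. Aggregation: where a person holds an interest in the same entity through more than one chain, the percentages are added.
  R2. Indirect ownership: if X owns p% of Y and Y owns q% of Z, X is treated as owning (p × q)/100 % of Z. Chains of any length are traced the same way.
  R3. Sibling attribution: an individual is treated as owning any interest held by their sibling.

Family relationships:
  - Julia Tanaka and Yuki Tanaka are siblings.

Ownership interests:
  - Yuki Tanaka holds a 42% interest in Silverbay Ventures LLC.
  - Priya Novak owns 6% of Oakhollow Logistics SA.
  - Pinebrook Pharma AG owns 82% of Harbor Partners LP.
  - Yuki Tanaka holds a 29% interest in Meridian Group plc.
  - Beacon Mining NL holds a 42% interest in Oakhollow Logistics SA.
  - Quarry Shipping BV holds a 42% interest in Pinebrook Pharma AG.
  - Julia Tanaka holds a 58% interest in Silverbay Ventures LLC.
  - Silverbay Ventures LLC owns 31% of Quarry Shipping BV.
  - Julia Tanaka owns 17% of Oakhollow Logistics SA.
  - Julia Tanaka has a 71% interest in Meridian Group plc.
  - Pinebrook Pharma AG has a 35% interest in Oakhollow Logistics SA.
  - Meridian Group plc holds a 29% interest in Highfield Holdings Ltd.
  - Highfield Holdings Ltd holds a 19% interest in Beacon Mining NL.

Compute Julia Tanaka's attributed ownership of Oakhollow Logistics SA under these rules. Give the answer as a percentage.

23.8712%

By sibling attribution (R3), Julia Tanaka is treated as also owning Yuki Tanaka's interest in Silverbay Ventures LLC, giving 58% + 42% = 100%.
By sibling attribution (R3), Julia Tanaka is treated as also owning Yuki Tanaka's interest in Meridian Group plc, giving 71% + 29% = 100%.
Chain via Silverbay Ventures LLC → Quarry Shipping BV → Pinebrook Pharma AG (R2): 100% × 31% × 42% × 35% = 4.557% of Oakhollow Logistics SA.
Chain via Meridian Group plc → Highfield Holdings Ltd → Beacon Mining NL (R2): 100% × 29% × 19% × 42% = 2.3142% of Oakhollow Logistics SA.
Direct interest in Oakhollow Logistics SA: 17%.
Aggregating (R1): 4.557% + 2.3142% + 17% = 23.8712%.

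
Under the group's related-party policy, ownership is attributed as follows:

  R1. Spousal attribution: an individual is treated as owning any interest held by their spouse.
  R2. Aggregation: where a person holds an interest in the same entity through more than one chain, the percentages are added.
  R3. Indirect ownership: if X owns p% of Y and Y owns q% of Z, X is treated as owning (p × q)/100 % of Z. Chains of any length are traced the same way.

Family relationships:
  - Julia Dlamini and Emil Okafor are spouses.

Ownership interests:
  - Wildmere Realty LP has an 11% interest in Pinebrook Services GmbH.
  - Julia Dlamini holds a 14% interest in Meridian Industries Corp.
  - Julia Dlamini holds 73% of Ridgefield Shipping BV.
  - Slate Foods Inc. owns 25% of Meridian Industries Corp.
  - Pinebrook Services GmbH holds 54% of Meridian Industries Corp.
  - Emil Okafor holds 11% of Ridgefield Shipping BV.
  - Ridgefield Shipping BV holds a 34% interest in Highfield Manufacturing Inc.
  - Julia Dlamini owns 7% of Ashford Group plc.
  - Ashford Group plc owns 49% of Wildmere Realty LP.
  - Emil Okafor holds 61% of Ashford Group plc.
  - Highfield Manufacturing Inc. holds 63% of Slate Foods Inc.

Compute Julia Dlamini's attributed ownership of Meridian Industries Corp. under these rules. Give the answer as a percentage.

By spousal attribution (R1), Julia Dlamini is treated as also owning Emil Okafor's interest in Ashford Group plc, giving 7% + 61% = 68%.
By spousal attribution (R1), Julia Dlamini is treated as also owning Emil Okafor's interest in Ridgefield Shipping BV, giving 73% + 11% = 84%.
Chain via Ashford Group plc → Wildmere Realty LP → Pinebrook Services GmbH (R3): 68% × 49% × 11% × 54% = 1.979208% of Meridian Industries Corp.
Chain via Ridgefield Shipping BV → Highfield Manufacturing Inc. → Slate Foods Inc. (R3): 84% × 34% × 63% × 25% = 4.4982% of Meridian Industries Corp.
Direct interest in Meridian Industries Corp: 14%.
Aggregating (R2): 1.979208% + 4.4982% + 14% = 20.477408%.

20.477408%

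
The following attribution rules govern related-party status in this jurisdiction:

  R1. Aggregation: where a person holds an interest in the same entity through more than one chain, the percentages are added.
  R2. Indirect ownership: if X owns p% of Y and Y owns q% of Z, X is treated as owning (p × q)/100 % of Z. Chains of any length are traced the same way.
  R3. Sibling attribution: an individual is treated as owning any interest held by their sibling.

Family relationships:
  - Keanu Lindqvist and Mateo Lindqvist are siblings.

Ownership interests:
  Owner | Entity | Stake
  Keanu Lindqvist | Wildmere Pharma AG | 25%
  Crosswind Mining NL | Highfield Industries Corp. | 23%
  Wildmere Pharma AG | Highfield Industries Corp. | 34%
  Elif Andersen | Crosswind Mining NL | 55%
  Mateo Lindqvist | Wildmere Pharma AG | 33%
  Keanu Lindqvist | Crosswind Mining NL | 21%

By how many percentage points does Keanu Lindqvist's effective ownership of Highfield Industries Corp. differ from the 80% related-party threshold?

55.45

By sibling attribution (R3), Keanu Lindqvist is treated as also owning Mateo Lindqvist's interest in Wildmere Pharma AG, giving 25% + 33% = 58%.
Chain via Crosswind Mining NL (R2): 21% × 23% = 4.83% of Highfield Industries Corp.
Chain via Wildmere Pharma AG (R2): 58% × 34% = 19.72% of Highfield Industries Corp.
Aggregating (R1): 4.83% + 19.72% = 24.55%.
24.55% falls short of the 80% threshold by 55.45 percentage points.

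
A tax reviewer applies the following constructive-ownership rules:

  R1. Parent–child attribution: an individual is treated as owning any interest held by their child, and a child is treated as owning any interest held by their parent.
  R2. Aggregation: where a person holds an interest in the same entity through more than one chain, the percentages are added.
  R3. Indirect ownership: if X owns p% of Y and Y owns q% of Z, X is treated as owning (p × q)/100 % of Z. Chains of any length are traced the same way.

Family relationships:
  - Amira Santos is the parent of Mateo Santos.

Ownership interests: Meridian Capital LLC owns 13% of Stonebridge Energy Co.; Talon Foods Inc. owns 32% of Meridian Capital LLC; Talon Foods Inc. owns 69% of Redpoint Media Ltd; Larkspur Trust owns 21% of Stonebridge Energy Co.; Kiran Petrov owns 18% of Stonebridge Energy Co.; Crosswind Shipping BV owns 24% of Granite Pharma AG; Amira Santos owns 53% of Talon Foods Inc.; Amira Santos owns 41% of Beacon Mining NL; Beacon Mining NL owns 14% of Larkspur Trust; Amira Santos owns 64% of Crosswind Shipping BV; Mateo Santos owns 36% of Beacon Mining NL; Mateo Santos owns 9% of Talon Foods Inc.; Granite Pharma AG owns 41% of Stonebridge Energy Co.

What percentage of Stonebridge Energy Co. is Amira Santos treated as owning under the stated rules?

11.1406%

By parent–child attribution (R1), Amira Santos is treated as also owning Mateo Santos's interest in Beacon Mining NL, giving 41% + 36% = 77%.
By parent–child attribution (R1), Amira Santos is treated as also owning Mateo Santos's interest in Talon Foods Inc, giving 53% + 9% = 62%.
Chain via Beacon Mining NL → Larkspur Trust (R3): 77% × 14% × 21% = 2.2638% of Stonebridge Energy Co.
Chain via Crosswind Shipping BV → Granite Pharma AG (R3): 64% × 24% × 41% = 6.2976% of Stonebridge Energy Co.
Chain via Talon Foods Inc. → Meridian Capital LLC (R3): 62% × 32% × 13% = 2.5792% of Stonebridge Energy Co.
Aggregating (R2): 2.2638% + 6.2976% + 2.5792% = 11.1406%.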